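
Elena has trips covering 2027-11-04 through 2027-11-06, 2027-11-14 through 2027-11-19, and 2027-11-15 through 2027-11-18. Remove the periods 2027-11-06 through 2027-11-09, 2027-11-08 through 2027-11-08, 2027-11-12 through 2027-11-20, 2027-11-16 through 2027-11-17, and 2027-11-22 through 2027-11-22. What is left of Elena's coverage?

2027-11-04 through 2027-11-05

Merge the first list: 2027-11-04 through 2027-11-06, 2027-11-14 through 2027-11-19.
Merge the second list: 2027-11-06 through 2027-11-09, 2027-11-12 through 2027-11-20, 2027-11-22 through 2027-11-22.
2027-11-04 through 2027-11-06 \ B = 2027-11-04 through 2027-11-05.
2027-11-14 through 2027-11-19: entirely removed.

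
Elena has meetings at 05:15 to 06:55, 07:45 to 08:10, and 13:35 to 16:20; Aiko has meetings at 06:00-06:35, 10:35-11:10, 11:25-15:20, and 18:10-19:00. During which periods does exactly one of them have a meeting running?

Only in the first: 05:15–06:00, 06:35–06:55, 07:45–08:10, 15:20–16:20.
Only in the second: 10:35–11:10, 11:25–13:35, 18:10–19:00.
Together these are the periods covered by exactly one.

05:15–06:00, 06:35–06:55, 07:45–08:10, 10:35–11:10, 11:25–13:35, 15:20–16:20, 18:10–19:00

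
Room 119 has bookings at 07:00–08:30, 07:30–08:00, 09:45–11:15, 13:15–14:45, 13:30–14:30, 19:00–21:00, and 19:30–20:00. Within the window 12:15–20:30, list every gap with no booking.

Covered (merged): 07:00-08:30, 09:45-11:15, 13:15-14:45, 19:00-21:00.
Uncovered inside 12:15-20:30: 12:15-13:15, 14:45-19:00.

12:15-13:15, 14:45-19:00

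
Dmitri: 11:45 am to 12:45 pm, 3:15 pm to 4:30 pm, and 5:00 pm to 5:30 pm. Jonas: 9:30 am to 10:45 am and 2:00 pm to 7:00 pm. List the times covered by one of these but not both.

9:30 am–10:45 am, 11:45 am–12:45 pm, 2:00 pm–3:15 pm, 4:30 pm–5:00 pm, 5:30 pm–7:00 pm

A but not B: 11:45 am–12:45 pm.
B but not A: 9:30 am–10:45 am, 2:00 pm–3:15 pm, 4:30 pm–5:00 pm, 5:30 pm–7:00 pm.
Combining gives A △ B.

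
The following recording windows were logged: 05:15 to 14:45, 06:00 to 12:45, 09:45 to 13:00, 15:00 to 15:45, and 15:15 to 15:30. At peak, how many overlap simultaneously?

3

Sweep endpoints in order; track running count of active intervals.
Peak of 3 reached at 09:45.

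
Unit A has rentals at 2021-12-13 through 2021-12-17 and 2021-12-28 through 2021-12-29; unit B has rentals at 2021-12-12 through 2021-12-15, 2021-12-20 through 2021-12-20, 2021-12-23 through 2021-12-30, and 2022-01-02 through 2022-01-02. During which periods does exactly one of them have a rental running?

A \ B = 2021-12-16 through 2021-12-17.
B \ A = 2021-12-12 through 2021-12-12, 2021-12-20 through 2021-12-20, 2021-12-23 through 2021-12-27, 2021-12-30 through 2021-12-30, 2022-01-02 through 2022-01-02.
Union of the two gives the symmetric difference.

2021-12-12 through 2021-12-12, 2021-12-16 through 2021-12-17, 2021-12-20 through 2021-12-20, 2021-12-23 through 2021-12-27, 2021-12-30 through 2021-12-30, 2022-01-02 through 2022-01-02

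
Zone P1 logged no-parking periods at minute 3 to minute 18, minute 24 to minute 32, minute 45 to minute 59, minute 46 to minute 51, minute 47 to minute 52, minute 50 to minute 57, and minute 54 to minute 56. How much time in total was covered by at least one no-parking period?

37 minutes

Merged: minute 3 to minute 18, minute 24 to minute 32, minute 45 to minute 59.
Lengths: 15 minutes + 8 minutes + 14 minutes = 37 minutes.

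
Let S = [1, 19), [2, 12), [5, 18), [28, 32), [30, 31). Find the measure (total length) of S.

Merged: [1, 19), [28, 32).
Lengths: 18 + 4 = 22.

22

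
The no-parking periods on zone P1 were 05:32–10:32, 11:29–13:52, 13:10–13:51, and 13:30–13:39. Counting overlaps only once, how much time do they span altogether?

Merged: 05:32-10:32, 11:29-13:52.
Lengths: 5 h + 2 h 23 min = 7 h 23 min.

7 h 23 min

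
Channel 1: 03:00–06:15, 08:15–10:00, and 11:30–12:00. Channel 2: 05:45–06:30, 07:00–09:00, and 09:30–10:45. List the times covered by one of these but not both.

03:00–05:45, 06:15–06:30, 07:00–08:15, 09:00–09:30, 10:00–10:45, 11:30–12:00

A \ B = 03:00–05:45, 09:00–09:30, 11:30–12:00.
B \ A = 06:15–06:30, 07:00–08:15, 10:00–10:45.
Union of the two gives the symmetric difference.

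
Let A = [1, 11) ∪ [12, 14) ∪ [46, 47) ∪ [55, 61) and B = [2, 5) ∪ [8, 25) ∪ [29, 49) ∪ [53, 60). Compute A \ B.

[1, 11) minus B → [1, 2), [5, 8).
[12, 14): fully covered by B → removed.
[46, 47): fully covered by B → removed.
[55, 61) minus B → [60, 61).

[1, 2) ∪ [5, 8) ∪ [60, 61)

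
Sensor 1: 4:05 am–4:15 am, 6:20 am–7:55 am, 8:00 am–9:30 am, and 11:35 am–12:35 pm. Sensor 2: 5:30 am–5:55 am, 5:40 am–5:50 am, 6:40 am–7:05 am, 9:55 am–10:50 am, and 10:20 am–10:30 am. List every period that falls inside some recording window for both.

Second set merges to 5:30 am–5:55 am, 6:40 am–7:05 am, 9:55 am–10:50 am.
4:05 am–4:15 am falls entirely outside B.
6:20 am–7:55 am overlaps B on 6:40 am–7:05 am.
8:00 am–9:30 am falls entirely outside B.
11:35 am–12:35 pm falls entirely outside B.

6:40 am–7:05 am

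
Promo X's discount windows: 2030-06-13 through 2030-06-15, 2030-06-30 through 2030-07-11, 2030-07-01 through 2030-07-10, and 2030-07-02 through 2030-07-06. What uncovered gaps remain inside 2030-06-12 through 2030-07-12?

Covered (merged): 2030-06-13 through 2030-06-15, 2030-06-30 through 2030-07-11.
Complement within 2030-06-12 through 2030-07-12: 2030-06-12 through 2030-06-12, 2030-06-16 through 2030-06-29, 2030-07-12 through 2030-07-12.

2030-06-12 through 2030-06-12, 2030-06-16 through 2030-06-29, 2030-07-12 through 2030-07-12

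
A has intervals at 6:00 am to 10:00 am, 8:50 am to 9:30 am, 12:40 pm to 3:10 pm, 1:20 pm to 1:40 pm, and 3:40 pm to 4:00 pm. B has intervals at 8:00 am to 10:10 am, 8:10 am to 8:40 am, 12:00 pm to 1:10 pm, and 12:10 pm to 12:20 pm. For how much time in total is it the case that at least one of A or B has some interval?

7 h 40 min

First set merges to 6:00 am-10:00 am, 12:40 pm-3:10 pm, 3:40 pm-4:00 pm.
Second set merges to 8:00 am-10:10 am, 12:00 pm-1:10 pm.
A ∪ B = 6:00 am-10:10 am, 12:00 pm-3:10 pm, 3:40 pm-4:00 pm.
Total: 4 h 10 min + 3 h 10 min + 20 min = 7 h 40 min.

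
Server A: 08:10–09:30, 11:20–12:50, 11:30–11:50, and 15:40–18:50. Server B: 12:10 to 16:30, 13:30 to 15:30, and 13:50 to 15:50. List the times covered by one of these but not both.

08:10–09:30, 11:20–12:10, 12:50–15:40, 16:30–18:50

First set merges to 08:10–09:30, 11:20–12:50, 15:40–18:50.
Second set merges to 12:10–16:30.
Only in the first: 08:10–09:30, 11:20–12:10, 16:30–18:50.
Only in the second: 12:50–15:40.
Together these are the periods covered by exactly one.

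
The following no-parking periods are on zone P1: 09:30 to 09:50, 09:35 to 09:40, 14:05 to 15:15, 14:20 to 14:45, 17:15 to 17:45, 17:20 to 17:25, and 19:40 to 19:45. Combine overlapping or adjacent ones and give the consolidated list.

09:30-09:50, 14:05-15:15, 17:15-17:45, 19:40-19:45

09:35-09:40 overlaps/touches 09:30-09:50 → extend to 09:30-09:50.
14:05-15:15 is disjoint → start new block.
14:20-14:45 overlaps/touches 14:05-15:15 → extend to 14:05-15:15.
17:15-17:45 is disjoint → start new block.
17:20-17:25 overlaps/touches 17:15-17:45 → extend to 17:15-17:45.
19:40-19:45 is disjoint → start new block.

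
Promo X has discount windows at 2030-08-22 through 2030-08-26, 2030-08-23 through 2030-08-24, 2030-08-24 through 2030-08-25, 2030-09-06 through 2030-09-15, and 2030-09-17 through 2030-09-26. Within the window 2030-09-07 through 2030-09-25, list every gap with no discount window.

The merged coverage is 2030-08-22 through 2030-08-26, 2030-09-06 through 2030-09-15, 2030-09-17 through 2030-09-26.
Uncovered inside 2030-09-07 through 2030-09-25: 2030-09-16 through 2030-09-16.

2030-09-16 through 2030-09-16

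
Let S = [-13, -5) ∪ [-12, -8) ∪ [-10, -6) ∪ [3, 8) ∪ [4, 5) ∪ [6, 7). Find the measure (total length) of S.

Merged: [-13, -5), [3, 8).
Lengths: 8 + 5 = 13.

13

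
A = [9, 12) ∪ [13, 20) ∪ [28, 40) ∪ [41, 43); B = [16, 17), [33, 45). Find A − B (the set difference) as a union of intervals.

[9, 12) is untouched.
[13, 20) with B removed leaves [13, 16), [17, 20).
[28, 40) with B removed leaves [28, 33).
[41, 43) lies entirely inside B → drops out.

[9, 12) ∪ [13, 16) ∪ [17, 20) ∪ [28, 33)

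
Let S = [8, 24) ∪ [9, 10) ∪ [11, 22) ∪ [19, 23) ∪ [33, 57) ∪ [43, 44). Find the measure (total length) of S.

Merged: [8, 24), [33, 57).
Lengths: 16 + 24 = 40.

40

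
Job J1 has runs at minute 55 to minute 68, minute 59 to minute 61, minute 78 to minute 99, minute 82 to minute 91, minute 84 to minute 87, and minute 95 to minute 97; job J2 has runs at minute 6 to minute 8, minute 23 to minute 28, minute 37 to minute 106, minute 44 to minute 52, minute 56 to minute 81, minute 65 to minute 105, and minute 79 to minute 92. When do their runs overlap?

minute 55 to minute 68, minute 78 to minute 99

Merge the first list: minute 55 to minute 68, minute 78 to minute 99.
Merge the second list: minute 6 to minute 8, minute 23 to minute 28, minute 37 to minute 106.
minute 55 to minute 68 overlaps B on minute 55 to minute 68.
minute 78 to minute 99 overlaps B on minute 78 to minute 99.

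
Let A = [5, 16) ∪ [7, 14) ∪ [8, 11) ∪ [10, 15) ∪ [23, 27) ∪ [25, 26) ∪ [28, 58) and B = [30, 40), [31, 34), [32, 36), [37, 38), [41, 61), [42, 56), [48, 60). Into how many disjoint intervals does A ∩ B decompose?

A, merged: [5, 16), [23, 27), [28, 58).
B, merged: [30, 40), [41, 61).
A ∩ B = [30, 40), [41, 58).
That is 2 disjoint pieces.

2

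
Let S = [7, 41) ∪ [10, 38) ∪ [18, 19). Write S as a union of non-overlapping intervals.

[7, 41)

[10, 38) overlaps/touches [7, 41) → extend to [7, 41).
[18, 19) overlaps/touches [7, 41) → extend to [7, 41).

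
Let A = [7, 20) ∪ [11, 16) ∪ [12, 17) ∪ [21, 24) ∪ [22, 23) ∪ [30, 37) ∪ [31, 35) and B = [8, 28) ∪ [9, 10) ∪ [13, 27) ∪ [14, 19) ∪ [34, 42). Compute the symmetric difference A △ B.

A, merged: [7, 20), [21, 24), [30, 37).
B, merged: [8, 28), [34, 42).
A \ B = [7, 8), [30, 34).
B \ A = [20, 21), [24, 28), [37, 42).
Union of the two gives the symmetric difference.

[7, 8) ∪ [20, 21) ∪ [24, 28) ∪ [30, 34) ∪ [37, 42)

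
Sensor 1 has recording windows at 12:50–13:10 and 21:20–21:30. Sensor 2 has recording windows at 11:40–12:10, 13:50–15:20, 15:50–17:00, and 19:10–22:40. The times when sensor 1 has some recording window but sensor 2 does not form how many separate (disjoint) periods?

1

A \ B = 12:50–13:10.
That is 1 disjoint piece.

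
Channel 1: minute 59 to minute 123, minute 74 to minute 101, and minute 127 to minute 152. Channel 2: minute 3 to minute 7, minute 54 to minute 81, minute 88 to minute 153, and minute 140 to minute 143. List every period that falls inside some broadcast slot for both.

minute 59 to minute 81, minute 88 to minute 123, minute 127 to minute 152

First set merges to minute 59 to minute 123, minute 127 to minute 152.
Second set merges to minute 3 to minute 7, minute 54 to minute 81, minute 88 to minute 153.
minute 59 to minute 123 meets the second set on minute 59 to minute 81, minute 88 to minute 123.
minute 127 to minute 152 meets the second set on minute 127 to minute 152.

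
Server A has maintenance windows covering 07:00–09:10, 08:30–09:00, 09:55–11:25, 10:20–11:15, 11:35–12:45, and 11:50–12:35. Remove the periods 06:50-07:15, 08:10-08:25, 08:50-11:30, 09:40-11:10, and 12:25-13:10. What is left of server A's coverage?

First set merges to 07:00–09:10, 09:55–11:25, 11:35–12:45.
Second set merges to 06:50–07:15, 08:10–08:25, 08:50–11:30, 12:25–13:10.
07:00–09:10 minus B → 07:15–08:10, 08:25–08:50.
09:55–11:25: fully covered by B → removed.
11:35–12:45 minus B → 11:35–12:25.

07:15–08:10, 08:25–08:50, 11:35–12:25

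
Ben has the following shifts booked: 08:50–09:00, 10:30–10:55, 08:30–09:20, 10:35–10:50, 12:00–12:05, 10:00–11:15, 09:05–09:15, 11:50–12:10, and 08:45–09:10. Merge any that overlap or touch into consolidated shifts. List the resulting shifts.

Sort by start: 08:30-09:20, 08:45-09:10, 08:50-09:00, 09:05-09:15, 10:00-11:15, 10:30-10:55, 10:35-10:50, 11:50-12:10, 12:00-12:05.
08:45-09:10 overlaps/touches 08:30-09:20 → extend to 08:30-09:20.
08:50-09:00 overlaps/touches 08:30-09:20 → extend to 08:30-09:20.
09:05-09:15 overlaps/touches 08:30-09:20 → extend to 08:30-09:20.
10:00-11:15 is disjoint → start new block.
10:30-10:55 overlaps/touches 10:00-11:15 → extend to 10:00-11:15.
10:35-10:50 overlaps/touches 10:00-11:15 → extend to 10:00-11:15.
11:50-12:10 is disjoint → start new block.
12:00-12:05 overlaps/touches 11:50-12:10 → extend to 11:50-12:10.

08:30-09:20, 10:00-11:15, 11:50-12:10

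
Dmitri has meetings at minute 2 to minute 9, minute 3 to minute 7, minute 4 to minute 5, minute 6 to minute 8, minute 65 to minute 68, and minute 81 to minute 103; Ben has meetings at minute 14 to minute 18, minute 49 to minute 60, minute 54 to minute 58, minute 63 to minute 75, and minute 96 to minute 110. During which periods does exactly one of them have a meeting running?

minute 2 to minute 9, minute 14 to minute 18, minute 49 to minute 60, minute 63 to minute 65, minute 68 to minute 75, minute 81 to minute 96, minute 103 to minute 110

First set merges to minute 2 to minute 9, minute 65 to minute 68, minute 81 to minute 103.
Second set merges to minute 14 to minute 18, minute 49 to minute 60, minute 63 to minute 75, minute 96 to minute 110.
A \ B = minute 2 to minute 9, minute 81 to minute 96.
B \ A = minute 14 to minute 18, minute 49 to minute 60, minute 63 to minute 65, minute 68 to minute 75, minute 103 to minute 110.
Union of the two gives the symmetric difference.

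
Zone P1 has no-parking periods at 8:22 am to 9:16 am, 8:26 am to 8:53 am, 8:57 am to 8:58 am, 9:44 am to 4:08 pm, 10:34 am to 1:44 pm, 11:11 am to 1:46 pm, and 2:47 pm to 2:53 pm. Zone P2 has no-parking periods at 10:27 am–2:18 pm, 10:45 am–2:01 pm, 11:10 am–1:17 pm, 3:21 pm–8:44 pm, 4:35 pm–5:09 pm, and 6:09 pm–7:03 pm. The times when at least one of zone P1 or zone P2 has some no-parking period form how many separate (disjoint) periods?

2

First set merges to 8:22 am-9:16 am, 9:44 am-4:08 pm.
Second set merges to 10:27 am-2:18 pm, 3:21 pm-8:44 pm.
A ∪ B = 8:22 am-9:16 am, 9:44 am-8:44 pm.
That is 2 disjoint pieces.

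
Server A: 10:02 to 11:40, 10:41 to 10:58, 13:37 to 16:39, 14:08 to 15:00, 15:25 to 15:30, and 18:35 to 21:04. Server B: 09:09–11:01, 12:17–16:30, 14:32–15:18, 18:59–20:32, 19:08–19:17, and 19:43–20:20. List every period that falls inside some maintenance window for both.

First set merges to 10:02–11:40, 13:37–16:39, 18:35–21:04.
Second set merges to 09:09–11:01, 12:17–16:30, 18:59–20:32.
10:02–11:40 ∩ B → 10:02–11:01.
13:37–16:39 ∩ B → 13:37–16:30.
18:35–21:04 ∩ B → 18:59–20:32.

10:02–11:01, 13:37–16:30, 18:59–20:32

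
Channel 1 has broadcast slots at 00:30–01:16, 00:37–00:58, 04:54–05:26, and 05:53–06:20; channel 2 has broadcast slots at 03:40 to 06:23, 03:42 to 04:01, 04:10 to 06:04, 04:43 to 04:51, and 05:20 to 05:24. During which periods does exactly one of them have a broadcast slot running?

First set merges to 00:30–01:16, 04:54–05:26, 05:53–06:20.
Second set merges to 03:40–06:23.
A \ B = 00:30–01:16.
B \ A = 03:40–04:54, 05:26–05:53, 06:20–06:23.
Union of the two gives the symmetric difference.

00:30–01:16, 03:40–04:54, 05:26–05:53, 06:20–06:23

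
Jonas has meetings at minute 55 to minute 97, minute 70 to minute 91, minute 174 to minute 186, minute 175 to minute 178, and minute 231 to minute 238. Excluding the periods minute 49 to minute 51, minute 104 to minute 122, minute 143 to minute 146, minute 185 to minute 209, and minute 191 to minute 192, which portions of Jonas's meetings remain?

minute 55 to minute 97, minute 174 to minute 185, minute 231 to minute 238

Merge the first list: minute 55 to minute 97, minute 174 to minute 186, minute 231 to minute 238.
Merge the second list: minute 49 to minute 51, minute 104 to minute 122, minute 143 to minute 146, minute 185 to minute 209.
minute 55 to minute 97 is untouched.
minute 174 to minute 186 with B removed leaves minute 174 to minute 185.
minute 231 to minute 238 is untouched.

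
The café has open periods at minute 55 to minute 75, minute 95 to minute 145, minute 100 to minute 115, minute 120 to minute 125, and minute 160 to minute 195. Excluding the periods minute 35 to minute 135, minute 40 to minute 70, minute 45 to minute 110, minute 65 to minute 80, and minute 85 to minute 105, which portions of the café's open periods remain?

minute 135 to minute 145, minute 160 to minute 195

First set merges to minute 55 to minute 75, minute 95 to minute 145, minute 160 to minute 195.
Second set merges to minute 35 to minute 135.
minute 55 to minute 75 lies entirely inside B → drops out.
minute 95 to minute 145 with B removed leaves minute 135 to minute 145.
minute 160 to minute 195 is untouched.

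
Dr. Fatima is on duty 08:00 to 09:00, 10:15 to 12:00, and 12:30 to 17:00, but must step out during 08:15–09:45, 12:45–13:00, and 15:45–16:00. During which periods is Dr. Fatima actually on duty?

08:00–08:15, 10:15–12:00, 12:30–12:45, 13:00–15:45, 16:00–17:00

08:00–09:00 \ B = 08:00–08:15.
10:15–12:00: nothing removed.
12:30–17:00 \ B = 12:30–12:45, 13:00–15:45, 16:00–17:00.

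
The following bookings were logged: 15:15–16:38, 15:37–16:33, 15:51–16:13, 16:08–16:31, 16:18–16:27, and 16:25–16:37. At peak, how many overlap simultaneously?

5

Walk the sorted start/end points keeping a running depth.
The depth first hits 5 at 16:25.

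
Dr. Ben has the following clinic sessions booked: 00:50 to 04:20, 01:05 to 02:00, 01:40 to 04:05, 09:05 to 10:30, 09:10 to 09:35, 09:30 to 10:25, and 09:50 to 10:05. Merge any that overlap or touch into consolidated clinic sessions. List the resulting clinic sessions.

00:50–04:20, 09:05–10:30

01:05–02:00 overlaps/touches 00:50–04:20 → extend to 00:50–04:20.
01:40–04:05 overlaps/touches 00:50–04:20 → extend to 00:50–04:20.
09:05–10:30 is disjoint → start new block.
09:10–09:35 overlaps/touches 09:05–10:30 → extend to 09:05–10:30.
09:30–10:25 overlaps/touches 09:05–10:30 → extend to 09:05–10:30.
09:50–10:05 overlaps/touches 09:05–10:30 → extend to 09:05–10:30.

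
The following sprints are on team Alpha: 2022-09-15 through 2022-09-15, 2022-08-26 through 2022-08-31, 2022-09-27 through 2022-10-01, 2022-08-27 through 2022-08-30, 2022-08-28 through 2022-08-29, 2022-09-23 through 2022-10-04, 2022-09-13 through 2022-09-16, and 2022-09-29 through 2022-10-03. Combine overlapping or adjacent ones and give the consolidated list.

Sort by start: 2022-08-26 through 2022-08-31, 2022-08-27 through 2022-08-30, 2022-08-28 through 2022-08-29, 2022-09-13 through 2022-09-16, 2022-09-15 through 2022-09-15, 2022-09-23 through 2022-10-04, 2022-09-27 through 2022-10-01, 2022-09-29 through 2022-10-03.
2022-08-27 through 2022-08-30 overlaps/touches 2022-08-26 through 2022-08-31 → extend to 2022-08-26 through 2022-08-31.
2022-08-28 through 2022-08-29 overlaps/touches 2022-08-26 through 2022-08-31 → extend to 2022-08-26 through 2022-08-31.
2022-09-13 through 2022-09-16 is disjoint → start new block.
2022-09-15 through 2022-09-15 overlaps/touches 2022-09-13 through 2022-09-16 → extend to 2022-09-13 through 2022-09-16.
2022-09-23 through 2022-10-04 is disjoint → start new block.
2022-09-27 through 2022-10-01 overlaps/touches 2022-09-23 through 2022-10-04 → extend to 2022-09-23 through 2022-10-04.
2022-09-29 through 2022-10-03 overlaps/touches 2022-09-23 through 2022-10-04 → extend to 2022-09-23 through 2022-10-04.

2022-08-26 through 2022-08-31, 2022-09-13 through 2022-09-16, 2022-09-23 through 2022-10-04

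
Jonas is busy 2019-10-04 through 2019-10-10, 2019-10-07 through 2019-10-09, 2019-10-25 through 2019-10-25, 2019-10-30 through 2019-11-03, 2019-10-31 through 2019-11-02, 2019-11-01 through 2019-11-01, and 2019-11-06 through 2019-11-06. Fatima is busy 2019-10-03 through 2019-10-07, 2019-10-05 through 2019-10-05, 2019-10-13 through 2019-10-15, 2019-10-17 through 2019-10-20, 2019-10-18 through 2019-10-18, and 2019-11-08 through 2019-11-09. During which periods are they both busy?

2019-10-04 through 2019-10-07

A, merged: 2019-10-04 through 2019-10-10, 2019-10-25 through 2019-10-25, 2019-10-30 through 2019-11-03, 2019-11-06 through 2019-11-06.
B, merged: 2019-10-03 through 2019-10-07, 2019-10-13 through 2019-10-15, 2019-10-17 through 2019-10-20, 2019-11-08 through 2019-11-09.
2019-10-04 through 2019-10-10 meets the second set on 2019-10-04 through 2019-10-07.
2019-10-25 through 2019-10-25: no overlap with the second set.
2019-10-30 through 2019-11-03: no overlap with the second set.
2019-11-06 through 2019-11-06: no overlap with the second set.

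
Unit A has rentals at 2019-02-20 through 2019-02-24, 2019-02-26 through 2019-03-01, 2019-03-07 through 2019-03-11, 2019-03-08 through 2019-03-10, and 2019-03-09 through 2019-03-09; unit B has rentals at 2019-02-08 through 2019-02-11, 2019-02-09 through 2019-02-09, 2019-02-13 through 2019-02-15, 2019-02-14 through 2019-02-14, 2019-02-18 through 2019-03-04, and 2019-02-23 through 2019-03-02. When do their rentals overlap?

2019-02-20 through 2019-02-24, 2019-02-26 through 2019-03-01

Merge the first list: 2019-02-20 through 2019-02-24, 2019-02-26 through 2019-03-01, 2019-03-07 through 2019-03-11.
Merge the second list: 2019-02-08 through 2019-02-11, 2019-02-13 through 2019-02-15, 2019-02-18 through 2019-03-04.
2019-02-20 through 2019-02-24 overlaps B on 2019-02-20 through 2019-02-24.
2019-02-26 through 2019-03-01 overlaps B on 2019-02-26 through 2019-03-01.
2019-03-07 through 2019-03-11 falls entirely outside B.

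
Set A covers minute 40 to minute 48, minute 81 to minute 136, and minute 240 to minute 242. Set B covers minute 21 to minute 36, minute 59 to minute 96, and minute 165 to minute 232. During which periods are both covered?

minute 81 to minute 96

minute 40 to minute 48: no overlap with the second set.
minute 81 to minute 136 meets the second set on minute 81 to minute 96.
minute 240 to minute 242: no overlap with the second set.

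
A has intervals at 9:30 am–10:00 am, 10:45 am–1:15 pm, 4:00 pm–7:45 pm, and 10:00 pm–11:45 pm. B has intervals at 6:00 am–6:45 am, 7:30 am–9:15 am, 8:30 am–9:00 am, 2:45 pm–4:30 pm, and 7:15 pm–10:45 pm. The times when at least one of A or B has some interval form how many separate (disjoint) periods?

5

Second set merges to 6:00 am-6:45 am, 7:30 am-9:15 am, 2:45 pm-4:30 pm, 7:15 pm-10:45 pm.
A ∪ B = 6:00 am-6:45 am, 7:30 am-9:15 am, 9:30 am-10:00 am, 10:45 am-1:15 pm, 2:45 pm-11:45 pm.
That is 5 disjoint pieces.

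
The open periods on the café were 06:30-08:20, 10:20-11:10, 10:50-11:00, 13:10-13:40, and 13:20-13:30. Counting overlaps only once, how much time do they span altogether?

Merged: 06:30–08:20, 10:20–11:10, 13:10–13:40.
Lengths: 1 h 50 min + 50 min + 30 min = 3 h 10 min.

3 h 10 min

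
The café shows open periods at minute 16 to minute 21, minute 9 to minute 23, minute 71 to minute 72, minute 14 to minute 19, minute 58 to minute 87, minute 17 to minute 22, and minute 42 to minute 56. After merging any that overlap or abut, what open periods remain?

minute 9 to minute 23, minute 42 to minute 56, minute 58 to minute 87

Sort by start: minute 9 to minute 23, minute 14 to minute 19, minute 16 to minute 21, minute 17 to minute 22, minute 42 to minute 56, minute 58 to minute 87, minute 71 to minute 72.
minute 14 to minute 19 overlaps/touches minute 9 to minute 23 → extend to minute 9 to minute 23.
minute 16 to minute 21 overlaps/touches minute 9 to minute 23 → extend to minute 9 to minute 23.
minute 17 to minute 22 overlaps/touches minute 9 to minute 23 → extend to minute 9 to minute 23.
minute 42 to minute 56 is disjoint → start new block.
minute 58 to minute 87 is disjoint → start new block.
minute 71 to minute 72 overlaps/touches minute 58 to minute 87 → extend to minute 58 to minute 87.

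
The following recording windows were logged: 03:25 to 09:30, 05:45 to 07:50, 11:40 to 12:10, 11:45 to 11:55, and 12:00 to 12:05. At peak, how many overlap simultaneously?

2

At 05:45, 2 of the intervals are simultaneously active.
No point has more.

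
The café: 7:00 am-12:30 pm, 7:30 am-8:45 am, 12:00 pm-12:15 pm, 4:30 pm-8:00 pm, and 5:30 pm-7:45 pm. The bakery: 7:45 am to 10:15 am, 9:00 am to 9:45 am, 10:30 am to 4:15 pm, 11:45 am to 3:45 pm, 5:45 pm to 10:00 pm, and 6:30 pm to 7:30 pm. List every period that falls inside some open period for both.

7:45 am-10:15 am, 10:30 am-12:30 pm, 5:45 pm-8:00 pm

Merge the first list: 7:00 am-12:30 pm, 4:30 pm-8:00 pm.
Merge the second list: 7:45 am-10:15 am, 10:30 am-4:15 pm, 5:45 pm-10:00 pm.
7:00 am-12:30 pm overlaps B on 7:45 am-10:15 am, 10:30 am-12:30 pm.
4:30 pm-8:00 pm overlaps B on 5:45 pm-8:00 pm.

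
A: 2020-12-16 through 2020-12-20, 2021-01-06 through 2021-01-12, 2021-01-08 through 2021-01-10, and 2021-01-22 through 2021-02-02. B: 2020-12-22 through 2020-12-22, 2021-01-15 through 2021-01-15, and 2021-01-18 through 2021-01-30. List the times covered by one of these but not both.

2020-12-16 through 2020-12-20, 2020-12-22 through 2020-12-22, 2021-01-06 through 2021-01-12, 2021-01-15 through 2021-01-15, 2021-01-18 through 2021-01-21, 2021-01-31 through 2021-02-02

A, merged: 2020-12-16 through 2020-12-20, 2021-01-06 through 2021-01-12, 2021-01-22 through 2021-02-02.
A \ B = 2020-12-16 through 2020-12-20, 2021-01-06 through 2021-01-12, 2021-01-31 through 2021-02-02.
B \ A = 2020-12-22 through 2020-12-22, 2021-01-15 through 2021-01-15, 2021-01-18 through 2021-01-21.
Union of the two gives the symmetric difference.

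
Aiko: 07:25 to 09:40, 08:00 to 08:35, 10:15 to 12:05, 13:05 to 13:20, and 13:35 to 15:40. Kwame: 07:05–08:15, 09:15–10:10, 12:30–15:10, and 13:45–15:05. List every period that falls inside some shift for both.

A, merged: 07:25–09:40, 10:15–12:05, 13:05–13:20, 13:35–15:40.
B, merged: 07:05–08:15, 09:15–10:10, 12:30–15:10.
07:25–09:40 meets the second set on 07:25–08:15, 09:15–09:40.
10:15–12:05: no overlap with the second set.
13:05–13:20 meets the second set on 13:05–13:20.
13:35–15:40 meets the second set on 13:35–15:10.

07:25–08:15, 09:15–09:40, 13:05–13:20, 13:35–15:10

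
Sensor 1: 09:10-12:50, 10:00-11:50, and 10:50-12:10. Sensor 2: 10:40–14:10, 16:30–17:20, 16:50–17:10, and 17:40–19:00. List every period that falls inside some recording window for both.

First set merges to 09:10–12:50.
Second set merges to 10:40–14:10, 16:30–17:20, 17:40–19:00.
09:10–12:50 meets the second set on 10:40–12:50.

10:40–12:50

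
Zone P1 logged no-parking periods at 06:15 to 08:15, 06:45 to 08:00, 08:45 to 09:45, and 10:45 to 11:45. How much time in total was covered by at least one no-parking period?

4 h

Merged: 06:15–08:15, 08:45–09:45, 10:45–11:45.
Lengths: 2 h + 1 h + 1 h = 4 h.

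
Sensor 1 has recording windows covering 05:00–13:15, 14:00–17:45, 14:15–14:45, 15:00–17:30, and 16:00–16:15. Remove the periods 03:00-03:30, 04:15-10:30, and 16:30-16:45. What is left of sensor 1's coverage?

A, merged: 05:00–13:15, 14:00–17:45.
05:00–13:15 minus B → 10:30–13:15.
14:00–17:45 minus B → 14:00–16:30, 16:45–17:45.

10:30–13:15, 14:00–16:30, 16:45–17:45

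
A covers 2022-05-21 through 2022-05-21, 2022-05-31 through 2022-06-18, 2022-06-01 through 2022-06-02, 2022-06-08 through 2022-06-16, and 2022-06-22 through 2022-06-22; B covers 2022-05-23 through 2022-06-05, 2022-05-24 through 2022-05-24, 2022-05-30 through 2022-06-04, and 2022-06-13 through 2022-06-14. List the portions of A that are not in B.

2022-05-21 through 2022-05-21, 2022-06-06 through 2022-06-12, 2022-06-15 through 2022-06-18, 2022-06-22 through 2022-06-22

First set merges to 2022-05-21 through 2022-05-21, 2022-05-31 through 2022-06-18, 2022-06-22 through 2022-06-22.
Second set merges to 2022-05-23 through 2022-06-05, 2022-06-13 through 2022-06-14.
2022-05-21 through 2022-05-21: no B overlap → unchanged.
2022-05-31 through 2022-06-18 minus B → 2022-06-06 through 2022-06-12, 2022-06-15 through 2022-06-18.
2022-06-22 through 2022-06-22: no B overlap → unchanged.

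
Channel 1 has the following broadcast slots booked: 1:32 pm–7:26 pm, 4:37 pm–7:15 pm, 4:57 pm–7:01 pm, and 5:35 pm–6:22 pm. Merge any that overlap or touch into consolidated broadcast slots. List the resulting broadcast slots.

1:32 pm–7:26 pm

4:37 pm–7:15 pm overlaps/touches 1:32 pm–7:26 pm → extend to 1:32 pm–7:26 pm.
4:57 pm–7:01 pm overlaps/touches 1:32 pm–7:26 pm → extend to 1:32 pm–7:26 pm.
5:35 pm–6:22 pm overlaps/touches 1:32 pm–7:26 pm → extend to 1:32 pm–7:26 pm.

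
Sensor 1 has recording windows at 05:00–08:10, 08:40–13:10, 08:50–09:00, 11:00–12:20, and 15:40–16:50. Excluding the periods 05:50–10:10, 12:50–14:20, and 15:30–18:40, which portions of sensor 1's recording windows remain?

A, merged: 05:00–08:10, 08:40–13:10, 15:40–16:50.
05:00–08:10 \ B = 05:00–05:50.
08:40–13:10 \ B = 10:10–12:50.
15:40–16:50: entirely removed.

05:00–05:50, 10:10–12:50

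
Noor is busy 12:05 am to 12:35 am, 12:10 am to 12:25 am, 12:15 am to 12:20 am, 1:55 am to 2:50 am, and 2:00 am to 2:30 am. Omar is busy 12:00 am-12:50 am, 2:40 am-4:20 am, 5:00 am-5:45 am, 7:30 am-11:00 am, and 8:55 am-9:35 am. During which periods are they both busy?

A, merged: 12:05 am–12:35 am, 1:55 am–2:50 am.
B, merged: 12:00 am–12:50 am, 2:40 am–4:20 am, 5:00 am–5:45 am, 7:30 am–11:00 am.
12:05 am–12:35 am meets the second set on 12:05 am–12:35 am.
1:55 am–2:50 am meets the second set on 2:40 am–2:50 am.

12:05 am–12:35 am, 2:40 am–2:50 am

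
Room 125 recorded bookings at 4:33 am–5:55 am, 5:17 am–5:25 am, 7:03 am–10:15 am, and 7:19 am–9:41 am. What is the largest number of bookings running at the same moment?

2

At 5:17 am, 2 of the intervals are simultaneously active.
No point has more.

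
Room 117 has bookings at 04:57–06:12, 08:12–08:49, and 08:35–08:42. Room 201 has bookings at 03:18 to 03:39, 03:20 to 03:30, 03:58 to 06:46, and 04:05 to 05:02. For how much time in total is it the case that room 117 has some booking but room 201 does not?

First set merges to 04:57-06:12, 08:12-08:49.
Second set merges to 03:18-03:39, 03:58-06:46.
A \ B = 08:12-08:49.
Total: 37 min.

37 min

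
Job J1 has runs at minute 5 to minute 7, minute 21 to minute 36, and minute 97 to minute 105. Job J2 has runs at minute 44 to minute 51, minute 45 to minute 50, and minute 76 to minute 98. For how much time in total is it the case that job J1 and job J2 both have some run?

Second set merges to minute 44 to minute 51, minute 76 to minute 98.
A ∩ B = minute 97 to minute 98.
Total: 1 minute.

1 minute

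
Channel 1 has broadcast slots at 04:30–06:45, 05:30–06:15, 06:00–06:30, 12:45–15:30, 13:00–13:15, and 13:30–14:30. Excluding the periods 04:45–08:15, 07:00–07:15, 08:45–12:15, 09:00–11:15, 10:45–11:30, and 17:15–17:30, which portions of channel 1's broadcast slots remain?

04:30–04:45, 12:45–15:30

Merge the first list: 04:30–06:45, 12:45–15:30.
Merge the second list: 04:45–08:15, 08:45–12:15, 17:15–17:30.
04:30–06:45 with B removed leaves 04:30–04:45.
12:45–15:30 is untouched.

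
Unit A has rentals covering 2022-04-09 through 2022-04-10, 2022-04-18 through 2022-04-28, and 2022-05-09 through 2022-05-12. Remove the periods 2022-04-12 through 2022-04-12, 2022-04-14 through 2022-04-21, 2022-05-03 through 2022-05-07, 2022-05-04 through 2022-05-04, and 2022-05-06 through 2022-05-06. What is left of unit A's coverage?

2022-04-09 through 2022-04-10, 2022-04-22 through 2022-04-28, 2022-05-09 through 2022-05-12

B, merged: 2022-04-12 through 2022-04-12, 2022-04-14 through 2022-04-21, 2022-05-03 through 2022-05-07.
2022-04-09 through 2022-04-10: nothing removed.
2022-04-18 through 2022-04-28 \ B = 2022-04-22 through 2022-04-28.
2022-05-09 through 2022-05-12: nothing removed.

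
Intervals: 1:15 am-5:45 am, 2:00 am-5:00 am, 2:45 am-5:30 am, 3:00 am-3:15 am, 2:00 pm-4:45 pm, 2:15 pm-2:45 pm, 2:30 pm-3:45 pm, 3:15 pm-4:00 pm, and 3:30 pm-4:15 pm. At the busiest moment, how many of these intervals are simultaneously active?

4

At 3:00 am, 4 of the intervals are simultaneously active.
No point has more.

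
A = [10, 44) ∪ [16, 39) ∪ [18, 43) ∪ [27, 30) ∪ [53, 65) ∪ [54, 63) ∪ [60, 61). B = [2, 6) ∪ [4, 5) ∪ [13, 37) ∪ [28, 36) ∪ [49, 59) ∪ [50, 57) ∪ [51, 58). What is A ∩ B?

Merge the first list: [10, 44), [53, 65).
Merge the second list: [2, 6), [13, 37), [49, 59).
[10, 44) ∩ B → [13, 37).
[53, 65) ∩ B → [53, 59).

[13, 37) ∪ [53, 59)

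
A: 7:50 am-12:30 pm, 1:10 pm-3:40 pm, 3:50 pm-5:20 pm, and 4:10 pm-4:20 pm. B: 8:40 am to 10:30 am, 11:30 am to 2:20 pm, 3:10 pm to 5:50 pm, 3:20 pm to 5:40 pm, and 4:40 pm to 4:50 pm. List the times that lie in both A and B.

First set merges to 7:50 am-12:30 pm, 1:10 pm-3:40 pm, 3:50 pm-5:20 pm.
Second set merges to 8:40 am-10:30 am, 11:30 am-2:20 pm, 3:10 pm-5:50 pm.
7:50 am-12:30 pm overlaps B on 8:40 am-10:30 am, 11:30 am-12:30 pm.
1:10 pm-3:40 pm overlaps B on 1:10 pm-2:20 pm, 3:10 pm-3:40 pm.
3:50 pm-5:20 pm overlaps B on 3:50 pm-5:20 pm.

8:40 am-10:30 am, 11:30 am-12:30 pm, 1:10 pm-2:20 pm, 3:10 pm-3:40 pm, 3:50 pm-5:20 pm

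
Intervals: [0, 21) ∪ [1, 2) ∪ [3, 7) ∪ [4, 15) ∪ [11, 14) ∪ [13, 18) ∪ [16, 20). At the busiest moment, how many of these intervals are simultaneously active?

At 13, 4 of the intervals are simultaneously active.
No point has more.

4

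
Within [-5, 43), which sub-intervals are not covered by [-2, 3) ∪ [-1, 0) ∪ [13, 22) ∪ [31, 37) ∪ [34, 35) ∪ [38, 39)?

Covered (merged): [-2, 3), [13, 22), [31, 37), [38, 39).
Gaps within [-5, 43): [-5, -2), [3, 13), [22, 31), [37, 38), [39, 43).

[-5, -2) ∪ [3, 13) ∪ [22, 31) ∪ [37, 38) ∪ [39, 43)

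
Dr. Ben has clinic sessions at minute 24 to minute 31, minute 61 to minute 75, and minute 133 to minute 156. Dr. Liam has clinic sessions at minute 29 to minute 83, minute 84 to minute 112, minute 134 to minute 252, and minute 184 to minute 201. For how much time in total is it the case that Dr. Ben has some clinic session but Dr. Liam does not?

6 minutes

B, merged: minute 29 to minute 83, minute 84 to minute 112, minute 134 to minute 252.
A \ B = minute 24 to minute 29, minute 133 to minute 134.
Total: 5 minutes + 1 minute = 6 minutes.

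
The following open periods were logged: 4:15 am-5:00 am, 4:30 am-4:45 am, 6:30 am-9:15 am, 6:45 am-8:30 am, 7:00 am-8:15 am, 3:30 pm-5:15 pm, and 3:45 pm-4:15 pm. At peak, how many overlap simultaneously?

Sweep endpoints in order; track running count of active intervals.
Peak of 3 reached at 7:00 am.

3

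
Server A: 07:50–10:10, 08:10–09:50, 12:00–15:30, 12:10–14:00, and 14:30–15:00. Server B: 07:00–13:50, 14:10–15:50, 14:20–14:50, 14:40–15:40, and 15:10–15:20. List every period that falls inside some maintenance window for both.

07:50-10:10, 12:00-13:50, 14:10-15:30

A, merged: 07:50-10:10, 12:00-15:30.
B, merged: 07:00-13:50, 14:10-15:50.
07:50-10:10 overlaps B on 07:50-10:10.
12:00-15:30 overlaps B on 12:00-13:50, 14:10-15:30.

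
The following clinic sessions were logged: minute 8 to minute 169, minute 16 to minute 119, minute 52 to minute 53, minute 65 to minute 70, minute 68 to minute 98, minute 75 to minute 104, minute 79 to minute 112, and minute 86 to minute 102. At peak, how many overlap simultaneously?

6

Sweep endpoints in order; track running count of active intervals.
Peak of 6 reached at minute 86.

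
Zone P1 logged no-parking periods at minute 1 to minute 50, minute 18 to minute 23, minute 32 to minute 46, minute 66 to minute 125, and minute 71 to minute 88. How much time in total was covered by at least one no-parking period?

108 minutes

Merged: minute 1 to minute 50, minute 66 to minute 125.
Lengths: 49 minutes + 59 minutes = 108 minutes.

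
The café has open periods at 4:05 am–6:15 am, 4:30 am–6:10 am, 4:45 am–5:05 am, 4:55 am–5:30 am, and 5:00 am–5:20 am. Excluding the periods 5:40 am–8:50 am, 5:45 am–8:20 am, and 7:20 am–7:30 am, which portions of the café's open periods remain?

First set merges to 4:05 am-6:15 am.
Second set merges to 5:40 am-8:50 am.
4:05 am-6:15 am with B removed leaves 4:05 am-5:40 am.

4:05 am-5:40 am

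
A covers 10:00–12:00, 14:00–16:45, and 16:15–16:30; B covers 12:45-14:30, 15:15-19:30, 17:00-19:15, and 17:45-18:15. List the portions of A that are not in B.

A, merged: 10:00–12:00, 14:00–16:45.
B, merged: 12:45–14:30, 15:15–19:30.
10:00–12:00: no B overlap → unchanged.
14:00–16:45 minus B → 14:30–15:15.

10:00–12:00, 14:30–15:15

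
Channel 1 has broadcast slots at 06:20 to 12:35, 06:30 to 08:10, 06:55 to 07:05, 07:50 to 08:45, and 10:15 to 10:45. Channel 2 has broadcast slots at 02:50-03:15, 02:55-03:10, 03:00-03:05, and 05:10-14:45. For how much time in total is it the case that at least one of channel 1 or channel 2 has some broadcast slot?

Merge the first list: 06:20–12:35.
Merge the second list: 02:50–03:15, 05:10–14:45.
A ∪ B = 02:50–03:15, 05:10–14:45.
Total: 25 min + 9 h 35 min = 10 h.

10 h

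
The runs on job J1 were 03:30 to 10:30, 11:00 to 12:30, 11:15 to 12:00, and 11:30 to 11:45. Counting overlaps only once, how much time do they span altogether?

8 h 30 min

Merged: 03:30–10:30, 11:00–12:30.
Lengths: 7 h + 1 h 30 min = 8 h 30 min.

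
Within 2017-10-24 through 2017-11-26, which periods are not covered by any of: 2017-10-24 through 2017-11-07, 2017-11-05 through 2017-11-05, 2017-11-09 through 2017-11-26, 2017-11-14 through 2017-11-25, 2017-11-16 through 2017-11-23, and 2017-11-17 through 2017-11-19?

2017-11-08 through 2017-11-08

Covered (merged): 2017-10-24 through 2017-11-07, 2017-11-09 through 2017-11-26.
Complement within 2017-10-24 through 2017-11-26: 2017-11-08 through 2017-11-08.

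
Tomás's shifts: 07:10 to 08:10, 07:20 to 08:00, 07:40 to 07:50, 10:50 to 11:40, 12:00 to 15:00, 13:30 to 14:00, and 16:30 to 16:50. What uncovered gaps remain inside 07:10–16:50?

The merged coverage is 07:10–08:10, 10:50–11:40, 12:00–15:00, 16:30–16:50.
Gaps within 07:10–16:50: 08:10–10:50, 11:40–12:00, 15:00–16:30.

08:10–10:50, 11:40–12:00, 15:00–16:30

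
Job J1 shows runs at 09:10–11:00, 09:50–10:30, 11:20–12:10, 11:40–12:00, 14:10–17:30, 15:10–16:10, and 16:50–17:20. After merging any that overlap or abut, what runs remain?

09:50–10:30 overlaps/touches 09:10–11:00 → extend to 09:10–11:00.
11:20–12:10 is disjoint → start new block.
11:40–12:00 overlaps/touches 11:20–12:10 → extend to 11:20–12:10.
14:10–17:30 is disjoint → start new block.
15:10–16:10 overlaps/touches 14:10–17:30 → extend to 14:10–17:30.
16:50–17:20 overlaps/touches 14:10–17:30 → extend to 14:10–17:30.

09:10–11:00, 11:20–12:10, 14:10–17:30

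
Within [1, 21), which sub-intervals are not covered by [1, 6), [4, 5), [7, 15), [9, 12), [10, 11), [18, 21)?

Covered (merged): [1, 6), [7, 15), [18, 21).
Gaps within [1, 21): [6, 7), [15, 18).

[6, 7) ∪ [15, 18)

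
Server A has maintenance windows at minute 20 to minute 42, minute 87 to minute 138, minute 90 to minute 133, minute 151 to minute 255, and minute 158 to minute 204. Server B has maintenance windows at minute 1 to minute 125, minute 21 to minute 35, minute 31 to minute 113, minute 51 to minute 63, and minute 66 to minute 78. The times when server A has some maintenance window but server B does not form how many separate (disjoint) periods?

2

A, merged: minute 20 to minute 42, minute 87 to minute 138, minute 151 to minute 255.
B, merged: minute 1 to minute 125.
A \ B = minute 125 to minute 138, minute 151 to minute 255.
That is 2 disjoint pieces.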